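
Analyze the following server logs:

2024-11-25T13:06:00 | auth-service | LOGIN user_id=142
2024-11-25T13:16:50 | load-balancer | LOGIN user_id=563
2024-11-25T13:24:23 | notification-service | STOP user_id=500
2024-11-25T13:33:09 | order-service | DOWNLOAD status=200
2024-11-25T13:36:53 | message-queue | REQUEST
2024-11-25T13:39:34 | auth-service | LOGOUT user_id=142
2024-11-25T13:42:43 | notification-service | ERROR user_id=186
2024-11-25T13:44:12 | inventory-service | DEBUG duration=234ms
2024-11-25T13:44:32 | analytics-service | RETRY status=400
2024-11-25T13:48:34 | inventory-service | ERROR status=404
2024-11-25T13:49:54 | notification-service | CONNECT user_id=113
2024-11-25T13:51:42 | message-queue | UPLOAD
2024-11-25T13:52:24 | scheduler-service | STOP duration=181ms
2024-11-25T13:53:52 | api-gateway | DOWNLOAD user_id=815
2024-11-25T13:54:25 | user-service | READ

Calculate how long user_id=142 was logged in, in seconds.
2014

To calculate session duration:

1. Find LOGIN event for user_id=142: 2024-11-25T13:06:00
2. Find LOGOUT event for user_id=142: 2024-11-25T13:39:34
3. Session duration: 2024-11-25T13:39:34 - 2024-11-25T13:06:00 = 2014 seconds (33 minutes)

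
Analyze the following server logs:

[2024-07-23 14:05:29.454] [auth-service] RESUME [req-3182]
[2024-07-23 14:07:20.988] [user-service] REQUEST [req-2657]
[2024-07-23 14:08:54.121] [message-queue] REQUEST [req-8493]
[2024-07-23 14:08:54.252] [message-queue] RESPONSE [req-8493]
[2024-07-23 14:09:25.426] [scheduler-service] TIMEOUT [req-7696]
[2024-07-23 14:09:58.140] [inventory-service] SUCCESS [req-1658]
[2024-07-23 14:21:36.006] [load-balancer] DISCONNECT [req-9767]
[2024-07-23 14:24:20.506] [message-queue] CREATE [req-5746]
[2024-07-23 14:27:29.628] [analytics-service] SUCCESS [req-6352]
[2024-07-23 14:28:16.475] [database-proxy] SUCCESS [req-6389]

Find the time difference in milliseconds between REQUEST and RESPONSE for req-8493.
131

To calculate latency:

1. Find REQUEST with id req-8493: 2024-07-23 14:08:54.121
2. Find RESPONSE with id req-8493: 2024-07-23 14:08:54.252
3. Latency: 2024-07-23 14:08:54.252 - 2024-07-23 14:08:54.121 = 131ms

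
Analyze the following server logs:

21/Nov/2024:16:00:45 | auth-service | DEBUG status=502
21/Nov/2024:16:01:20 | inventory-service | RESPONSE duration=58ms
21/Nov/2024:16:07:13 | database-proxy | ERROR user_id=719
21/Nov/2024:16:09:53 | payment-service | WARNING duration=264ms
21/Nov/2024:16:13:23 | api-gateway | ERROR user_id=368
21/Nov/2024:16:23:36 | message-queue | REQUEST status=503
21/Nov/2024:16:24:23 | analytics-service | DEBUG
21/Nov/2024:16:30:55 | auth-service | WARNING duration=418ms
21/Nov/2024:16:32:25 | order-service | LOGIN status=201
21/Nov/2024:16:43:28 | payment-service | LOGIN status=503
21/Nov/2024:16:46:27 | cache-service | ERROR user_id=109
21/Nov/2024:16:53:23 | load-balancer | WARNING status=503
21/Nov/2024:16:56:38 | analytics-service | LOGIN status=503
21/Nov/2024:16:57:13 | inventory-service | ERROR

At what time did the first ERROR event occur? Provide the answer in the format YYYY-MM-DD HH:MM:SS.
2024-11-21 16:07:13

To find the first event:

1. Filter for all ERROR events
2. Sort by timestamp
3. Select the first one
4. Timestamp: 2024-11-21 16:07:13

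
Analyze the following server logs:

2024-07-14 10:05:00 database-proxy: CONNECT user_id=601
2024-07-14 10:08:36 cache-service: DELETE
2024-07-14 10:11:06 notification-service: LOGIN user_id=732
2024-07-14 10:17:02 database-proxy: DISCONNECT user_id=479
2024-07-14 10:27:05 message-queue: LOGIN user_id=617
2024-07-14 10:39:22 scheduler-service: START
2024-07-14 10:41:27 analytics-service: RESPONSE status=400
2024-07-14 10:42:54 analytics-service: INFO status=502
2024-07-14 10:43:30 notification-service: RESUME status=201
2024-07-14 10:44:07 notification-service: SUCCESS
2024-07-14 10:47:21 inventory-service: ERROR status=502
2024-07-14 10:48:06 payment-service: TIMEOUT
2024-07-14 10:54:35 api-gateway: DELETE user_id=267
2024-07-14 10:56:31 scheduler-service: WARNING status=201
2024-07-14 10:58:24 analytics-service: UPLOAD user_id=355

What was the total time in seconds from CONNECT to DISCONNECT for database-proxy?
722

To calculate state duration:

1. Find CONNECT event for database-proxy: 2024-07-14 10:05:00
2. Find DISCONNECT event for database-proxy: 2024-07-14 10:17:02
3. Calculate duration: 2024-07-14 10:17:02 - 2024-07-14 10:05:00 = 722 seconds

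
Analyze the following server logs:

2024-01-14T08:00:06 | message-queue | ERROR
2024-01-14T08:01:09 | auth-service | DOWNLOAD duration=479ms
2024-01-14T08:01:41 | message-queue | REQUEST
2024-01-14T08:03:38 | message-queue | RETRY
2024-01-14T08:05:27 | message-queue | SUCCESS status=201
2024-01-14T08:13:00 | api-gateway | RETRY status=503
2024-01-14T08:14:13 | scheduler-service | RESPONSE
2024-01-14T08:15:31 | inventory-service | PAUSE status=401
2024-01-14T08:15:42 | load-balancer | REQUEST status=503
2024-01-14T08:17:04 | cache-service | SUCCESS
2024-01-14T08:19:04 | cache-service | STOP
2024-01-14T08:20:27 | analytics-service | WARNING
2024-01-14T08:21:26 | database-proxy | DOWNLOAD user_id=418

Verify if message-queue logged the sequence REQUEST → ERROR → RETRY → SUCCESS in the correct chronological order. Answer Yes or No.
No

To verify sequence order:

1. Find all events in sequence REQUEST → ERROR → RETRY → SUCCESS for message-queue
2. Extract their timestamps
3. Check if timestamps are in ascending order
4. Result: No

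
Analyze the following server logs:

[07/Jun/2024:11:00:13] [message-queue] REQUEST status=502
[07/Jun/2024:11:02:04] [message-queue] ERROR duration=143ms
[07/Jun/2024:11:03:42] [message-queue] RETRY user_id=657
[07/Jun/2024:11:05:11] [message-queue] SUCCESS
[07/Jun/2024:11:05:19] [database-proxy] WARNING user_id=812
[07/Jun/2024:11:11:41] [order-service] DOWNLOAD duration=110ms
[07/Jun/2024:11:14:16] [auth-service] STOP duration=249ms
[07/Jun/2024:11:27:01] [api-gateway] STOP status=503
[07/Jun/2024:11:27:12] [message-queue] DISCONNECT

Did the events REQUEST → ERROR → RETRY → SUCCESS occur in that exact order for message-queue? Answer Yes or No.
Yes

To verify sequence order:

1. Find all events in sequence REQUEST → ERROR → RETRY → SUCCESS for message-queue
2. Extract their timestamps
3. Check if timestamps are in ascending order
4. Result: Yes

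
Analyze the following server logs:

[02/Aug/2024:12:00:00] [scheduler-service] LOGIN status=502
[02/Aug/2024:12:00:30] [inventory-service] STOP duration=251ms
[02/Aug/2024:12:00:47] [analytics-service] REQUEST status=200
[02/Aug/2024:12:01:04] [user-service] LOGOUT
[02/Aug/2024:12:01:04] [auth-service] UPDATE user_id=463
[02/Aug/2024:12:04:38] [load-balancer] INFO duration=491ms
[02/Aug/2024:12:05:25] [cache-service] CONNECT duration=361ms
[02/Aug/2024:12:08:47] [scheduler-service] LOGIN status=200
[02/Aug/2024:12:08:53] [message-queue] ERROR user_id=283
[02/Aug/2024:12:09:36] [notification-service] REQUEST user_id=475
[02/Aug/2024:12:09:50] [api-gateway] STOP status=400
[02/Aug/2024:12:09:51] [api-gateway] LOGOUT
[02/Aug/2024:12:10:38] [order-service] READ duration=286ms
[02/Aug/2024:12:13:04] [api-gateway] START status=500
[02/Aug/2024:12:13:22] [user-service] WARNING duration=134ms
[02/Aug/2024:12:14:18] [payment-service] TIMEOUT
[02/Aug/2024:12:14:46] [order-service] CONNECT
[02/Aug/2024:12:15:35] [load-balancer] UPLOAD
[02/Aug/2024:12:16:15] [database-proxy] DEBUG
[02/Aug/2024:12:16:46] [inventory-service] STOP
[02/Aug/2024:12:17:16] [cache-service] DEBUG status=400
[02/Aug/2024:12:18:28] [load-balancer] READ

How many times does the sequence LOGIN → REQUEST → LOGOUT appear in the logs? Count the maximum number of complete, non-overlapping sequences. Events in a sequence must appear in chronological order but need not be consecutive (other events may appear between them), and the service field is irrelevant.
2

To count sequences:

1. Look for pattern: LOGIN → REQUEST → LOGOUT
2. Greedily scan the log in chronological order, matching each sequence element in turn (ignoring service)
3. Each time the full pattern completes, increment the count and restart matching from the next event
4. Complete non-overlapping sequences found: 2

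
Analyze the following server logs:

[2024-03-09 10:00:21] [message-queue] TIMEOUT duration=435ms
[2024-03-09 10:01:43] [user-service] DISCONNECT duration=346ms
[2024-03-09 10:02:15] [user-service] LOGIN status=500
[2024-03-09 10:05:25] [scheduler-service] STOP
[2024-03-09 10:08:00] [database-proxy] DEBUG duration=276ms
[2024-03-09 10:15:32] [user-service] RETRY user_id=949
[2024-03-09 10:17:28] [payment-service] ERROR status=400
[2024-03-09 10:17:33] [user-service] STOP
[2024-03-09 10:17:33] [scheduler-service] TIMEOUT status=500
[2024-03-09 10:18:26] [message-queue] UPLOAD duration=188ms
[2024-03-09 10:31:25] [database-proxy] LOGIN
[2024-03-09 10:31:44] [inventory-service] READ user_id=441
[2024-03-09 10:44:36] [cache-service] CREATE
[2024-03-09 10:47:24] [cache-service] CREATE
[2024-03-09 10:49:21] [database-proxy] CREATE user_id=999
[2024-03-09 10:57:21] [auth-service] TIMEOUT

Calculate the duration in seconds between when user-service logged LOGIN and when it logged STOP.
918

To find the time between events:

1. Locate the first LOGIN event for user-service: 2024-03-09 10:02:15
2. Locate the first STOP event for user-service: 2024-03-09 10:17:33
3. Calculate the difference: 2024-03-09 10:17:33 - 2024-03-09 10:02:15 = 918 seconds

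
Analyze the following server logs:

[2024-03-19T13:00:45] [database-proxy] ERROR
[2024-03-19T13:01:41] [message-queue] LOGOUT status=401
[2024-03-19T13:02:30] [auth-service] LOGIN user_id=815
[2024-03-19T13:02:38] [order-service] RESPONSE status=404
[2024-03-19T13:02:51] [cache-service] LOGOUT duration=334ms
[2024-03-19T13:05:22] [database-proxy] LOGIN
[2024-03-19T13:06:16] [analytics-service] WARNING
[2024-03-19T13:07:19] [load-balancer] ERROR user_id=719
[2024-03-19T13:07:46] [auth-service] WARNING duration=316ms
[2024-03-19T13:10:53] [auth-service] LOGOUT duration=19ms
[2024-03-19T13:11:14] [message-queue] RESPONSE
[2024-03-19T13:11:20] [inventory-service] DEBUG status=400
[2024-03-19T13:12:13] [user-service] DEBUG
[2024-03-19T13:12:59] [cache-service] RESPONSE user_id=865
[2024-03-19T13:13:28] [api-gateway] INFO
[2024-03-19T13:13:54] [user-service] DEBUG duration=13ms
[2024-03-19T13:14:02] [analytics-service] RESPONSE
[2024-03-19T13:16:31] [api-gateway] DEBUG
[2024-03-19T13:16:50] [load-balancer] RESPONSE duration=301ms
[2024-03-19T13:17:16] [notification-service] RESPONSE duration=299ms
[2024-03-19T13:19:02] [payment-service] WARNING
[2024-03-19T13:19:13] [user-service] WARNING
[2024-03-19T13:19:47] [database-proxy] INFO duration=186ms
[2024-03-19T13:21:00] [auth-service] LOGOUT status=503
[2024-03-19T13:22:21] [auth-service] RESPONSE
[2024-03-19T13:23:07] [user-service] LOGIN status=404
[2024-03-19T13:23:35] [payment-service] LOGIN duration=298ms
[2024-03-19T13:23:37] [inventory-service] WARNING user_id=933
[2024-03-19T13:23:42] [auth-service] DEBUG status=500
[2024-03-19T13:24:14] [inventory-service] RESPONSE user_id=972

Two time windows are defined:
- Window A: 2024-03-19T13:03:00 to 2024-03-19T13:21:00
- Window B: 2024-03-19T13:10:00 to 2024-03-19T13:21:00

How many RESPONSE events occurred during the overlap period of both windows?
5

To find overlap events:

1. Window A: 2024-03-19T13:03:00 to 2024-03-19T13:21:00
2. Window B: 2024-03-19T13:10:00 to 2024-03-19T13:21:00
3. Overlap period: 2024-03-19T13:10:00 to 2024-03-19T13:21:00
4. Count RESPONSE events in overlap: 5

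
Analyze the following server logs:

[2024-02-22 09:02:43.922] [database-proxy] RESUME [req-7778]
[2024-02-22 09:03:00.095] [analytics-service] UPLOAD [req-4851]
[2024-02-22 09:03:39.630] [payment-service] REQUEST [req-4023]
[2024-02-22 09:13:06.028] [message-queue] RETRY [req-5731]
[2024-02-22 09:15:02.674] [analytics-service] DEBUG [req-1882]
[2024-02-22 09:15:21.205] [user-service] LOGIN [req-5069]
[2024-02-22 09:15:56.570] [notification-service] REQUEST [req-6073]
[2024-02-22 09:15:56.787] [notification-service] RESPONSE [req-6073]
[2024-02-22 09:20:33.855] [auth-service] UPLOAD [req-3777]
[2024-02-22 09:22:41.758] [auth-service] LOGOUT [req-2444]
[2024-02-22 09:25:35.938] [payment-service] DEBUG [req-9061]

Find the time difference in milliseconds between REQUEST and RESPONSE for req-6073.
217

To calculate latency:

1. Find REQUEST with id req-6073: 2024-02-22 09:15:56.570
2. Find RESPONSE with id req-6073: 2024-02-22 09:15:56.787
3. Latency: 2024-02-22 09:15:56.787 - 2024-02-22 09:15:56.570 = 217ms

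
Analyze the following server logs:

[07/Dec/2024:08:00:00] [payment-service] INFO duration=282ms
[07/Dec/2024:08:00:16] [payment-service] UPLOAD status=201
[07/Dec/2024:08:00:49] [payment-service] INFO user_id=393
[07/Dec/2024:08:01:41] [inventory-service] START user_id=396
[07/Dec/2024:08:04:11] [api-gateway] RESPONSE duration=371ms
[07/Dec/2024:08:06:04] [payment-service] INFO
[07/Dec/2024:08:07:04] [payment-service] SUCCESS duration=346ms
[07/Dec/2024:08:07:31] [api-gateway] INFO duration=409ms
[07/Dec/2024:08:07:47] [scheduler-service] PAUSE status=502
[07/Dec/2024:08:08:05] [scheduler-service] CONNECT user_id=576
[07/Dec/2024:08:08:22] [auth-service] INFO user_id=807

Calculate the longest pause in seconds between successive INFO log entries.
315

To find the longest gap:

1. Extract all INFO events in chronological order
2. Calculate time differences between consecutive events
3. Find the maximum difference
4. Longest gap: 315 seconds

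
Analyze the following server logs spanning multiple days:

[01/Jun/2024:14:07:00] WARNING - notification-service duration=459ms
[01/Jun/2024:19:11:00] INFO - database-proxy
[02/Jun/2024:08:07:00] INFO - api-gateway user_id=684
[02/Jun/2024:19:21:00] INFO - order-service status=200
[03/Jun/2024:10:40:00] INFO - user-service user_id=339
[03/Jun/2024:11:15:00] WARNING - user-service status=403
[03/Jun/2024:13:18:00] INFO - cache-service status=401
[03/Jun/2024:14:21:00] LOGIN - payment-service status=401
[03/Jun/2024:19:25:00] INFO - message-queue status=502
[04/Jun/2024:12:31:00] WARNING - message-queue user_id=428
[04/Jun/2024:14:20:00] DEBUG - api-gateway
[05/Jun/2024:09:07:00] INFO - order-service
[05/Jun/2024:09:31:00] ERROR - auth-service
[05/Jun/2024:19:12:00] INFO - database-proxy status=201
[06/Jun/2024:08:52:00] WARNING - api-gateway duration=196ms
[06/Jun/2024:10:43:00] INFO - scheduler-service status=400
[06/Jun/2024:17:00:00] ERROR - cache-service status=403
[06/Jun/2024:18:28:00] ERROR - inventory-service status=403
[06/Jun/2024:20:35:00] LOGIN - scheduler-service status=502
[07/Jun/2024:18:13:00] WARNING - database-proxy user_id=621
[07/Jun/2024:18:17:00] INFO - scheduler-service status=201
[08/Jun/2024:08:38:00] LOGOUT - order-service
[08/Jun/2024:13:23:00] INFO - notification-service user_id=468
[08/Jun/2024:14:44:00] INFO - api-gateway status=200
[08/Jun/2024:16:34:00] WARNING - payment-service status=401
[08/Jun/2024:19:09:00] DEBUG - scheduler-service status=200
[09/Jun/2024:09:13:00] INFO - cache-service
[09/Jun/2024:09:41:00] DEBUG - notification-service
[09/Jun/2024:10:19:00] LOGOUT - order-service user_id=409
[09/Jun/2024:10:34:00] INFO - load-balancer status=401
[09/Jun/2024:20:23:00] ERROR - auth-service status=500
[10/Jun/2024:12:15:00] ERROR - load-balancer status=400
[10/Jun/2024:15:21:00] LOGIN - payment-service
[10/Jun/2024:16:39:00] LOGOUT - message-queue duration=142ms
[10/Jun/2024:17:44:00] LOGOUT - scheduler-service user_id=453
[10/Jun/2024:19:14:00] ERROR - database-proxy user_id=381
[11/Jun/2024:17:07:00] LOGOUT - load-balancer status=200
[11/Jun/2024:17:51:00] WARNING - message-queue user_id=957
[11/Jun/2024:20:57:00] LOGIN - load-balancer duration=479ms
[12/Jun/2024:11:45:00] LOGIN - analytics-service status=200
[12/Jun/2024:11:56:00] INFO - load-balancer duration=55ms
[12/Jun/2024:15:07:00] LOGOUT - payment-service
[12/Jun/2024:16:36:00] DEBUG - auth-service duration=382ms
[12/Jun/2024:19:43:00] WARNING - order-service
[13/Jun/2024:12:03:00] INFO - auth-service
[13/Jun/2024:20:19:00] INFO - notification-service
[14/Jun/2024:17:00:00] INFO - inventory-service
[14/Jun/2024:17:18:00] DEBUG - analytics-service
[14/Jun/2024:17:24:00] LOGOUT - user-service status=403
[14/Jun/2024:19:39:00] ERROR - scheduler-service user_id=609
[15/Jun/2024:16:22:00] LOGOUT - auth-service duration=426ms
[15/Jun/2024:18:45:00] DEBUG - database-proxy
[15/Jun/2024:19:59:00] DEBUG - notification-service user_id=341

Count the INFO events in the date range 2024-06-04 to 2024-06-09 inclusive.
8

To filter by date range:

1. Date range: 2024-06-04 through 2024-06-09, both dates inclusive
2. Filter for INFO events whose date falls in this range
3. Count matching events: 8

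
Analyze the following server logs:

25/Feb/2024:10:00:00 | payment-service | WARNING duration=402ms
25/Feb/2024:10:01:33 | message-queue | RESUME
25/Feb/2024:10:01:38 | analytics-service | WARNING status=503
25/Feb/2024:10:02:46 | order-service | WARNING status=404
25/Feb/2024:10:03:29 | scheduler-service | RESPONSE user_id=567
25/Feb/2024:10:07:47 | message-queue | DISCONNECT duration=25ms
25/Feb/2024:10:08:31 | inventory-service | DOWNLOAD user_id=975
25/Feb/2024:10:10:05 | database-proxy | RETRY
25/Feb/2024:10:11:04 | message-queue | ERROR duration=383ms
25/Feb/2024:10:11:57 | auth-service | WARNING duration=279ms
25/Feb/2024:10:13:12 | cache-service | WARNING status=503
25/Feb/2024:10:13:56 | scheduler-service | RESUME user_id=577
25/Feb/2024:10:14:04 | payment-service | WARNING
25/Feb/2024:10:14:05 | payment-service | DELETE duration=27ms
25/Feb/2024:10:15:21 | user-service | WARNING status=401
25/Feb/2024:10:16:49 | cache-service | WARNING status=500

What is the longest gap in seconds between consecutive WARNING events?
551

To find the longest gap:

1. Extract all WARNING events in chronological order
2. Calculate time differences between consecutive events
3. Find the maximum difference
4. Longest gap: 551 seconds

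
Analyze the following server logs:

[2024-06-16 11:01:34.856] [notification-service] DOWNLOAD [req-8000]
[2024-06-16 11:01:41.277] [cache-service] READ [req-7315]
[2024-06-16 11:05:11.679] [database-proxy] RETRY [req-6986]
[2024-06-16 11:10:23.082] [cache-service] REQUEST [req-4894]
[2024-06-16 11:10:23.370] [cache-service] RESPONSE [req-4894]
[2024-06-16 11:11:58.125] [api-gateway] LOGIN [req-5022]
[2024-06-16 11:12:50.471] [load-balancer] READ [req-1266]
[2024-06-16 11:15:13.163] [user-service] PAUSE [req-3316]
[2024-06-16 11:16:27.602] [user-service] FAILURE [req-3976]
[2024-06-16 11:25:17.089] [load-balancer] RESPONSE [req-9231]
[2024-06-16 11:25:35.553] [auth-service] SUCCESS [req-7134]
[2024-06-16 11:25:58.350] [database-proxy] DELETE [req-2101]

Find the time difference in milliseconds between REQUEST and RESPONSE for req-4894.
288

To calculate latency:

1. Find REQUEST with id req-4894: 2024-06-16 11:10:23.082
2. Find RESPONSE with id req-4894: 2024-06-16 11:10:23.370
3. Latency: 2024-06-16 11:10:23.370 - 2024-06-16 11:10:23.082 = 288ms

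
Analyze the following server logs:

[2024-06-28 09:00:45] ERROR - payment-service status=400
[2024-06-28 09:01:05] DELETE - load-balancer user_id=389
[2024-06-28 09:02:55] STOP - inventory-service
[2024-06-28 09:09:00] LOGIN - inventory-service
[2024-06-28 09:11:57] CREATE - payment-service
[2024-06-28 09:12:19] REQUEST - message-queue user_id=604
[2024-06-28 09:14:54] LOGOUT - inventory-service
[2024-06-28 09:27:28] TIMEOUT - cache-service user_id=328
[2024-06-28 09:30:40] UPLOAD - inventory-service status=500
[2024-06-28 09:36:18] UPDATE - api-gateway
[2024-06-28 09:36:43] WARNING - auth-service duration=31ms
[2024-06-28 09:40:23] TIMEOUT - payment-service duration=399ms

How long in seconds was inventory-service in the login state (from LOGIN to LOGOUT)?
354

To calculate state duration:

1. Find LOGIN event for inventory-service: 2024-06-28 09:09:00
2. Find LOGOUT event for inventory-service: 2024-06-28 09:14:54
3. Calculate duration: 2024-06-28 09:14:54 - 2024-06-28 09:09:00 = 354 seconds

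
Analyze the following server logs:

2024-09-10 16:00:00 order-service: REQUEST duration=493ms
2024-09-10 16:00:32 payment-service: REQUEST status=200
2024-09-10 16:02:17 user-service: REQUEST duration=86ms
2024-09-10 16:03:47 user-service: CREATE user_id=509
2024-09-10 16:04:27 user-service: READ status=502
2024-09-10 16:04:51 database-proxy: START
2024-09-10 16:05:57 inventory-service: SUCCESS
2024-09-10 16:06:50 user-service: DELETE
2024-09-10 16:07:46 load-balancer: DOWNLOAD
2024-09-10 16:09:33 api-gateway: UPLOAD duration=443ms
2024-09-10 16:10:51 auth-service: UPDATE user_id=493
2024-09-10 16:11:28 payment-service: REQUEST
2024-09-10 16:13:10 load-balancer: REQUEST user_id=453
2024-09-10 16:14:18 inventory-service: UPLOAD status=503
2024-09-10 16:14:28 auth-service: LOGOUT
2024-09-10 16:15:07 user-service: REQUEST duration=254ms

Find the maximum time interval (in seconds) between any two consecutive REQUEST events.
551

To find the longest gap:

1. Extract all REQUEST events in chronological order
2. Calculate time differences between consecutive events
3. Find the maximum difference
4. Longest gap: 551 seconds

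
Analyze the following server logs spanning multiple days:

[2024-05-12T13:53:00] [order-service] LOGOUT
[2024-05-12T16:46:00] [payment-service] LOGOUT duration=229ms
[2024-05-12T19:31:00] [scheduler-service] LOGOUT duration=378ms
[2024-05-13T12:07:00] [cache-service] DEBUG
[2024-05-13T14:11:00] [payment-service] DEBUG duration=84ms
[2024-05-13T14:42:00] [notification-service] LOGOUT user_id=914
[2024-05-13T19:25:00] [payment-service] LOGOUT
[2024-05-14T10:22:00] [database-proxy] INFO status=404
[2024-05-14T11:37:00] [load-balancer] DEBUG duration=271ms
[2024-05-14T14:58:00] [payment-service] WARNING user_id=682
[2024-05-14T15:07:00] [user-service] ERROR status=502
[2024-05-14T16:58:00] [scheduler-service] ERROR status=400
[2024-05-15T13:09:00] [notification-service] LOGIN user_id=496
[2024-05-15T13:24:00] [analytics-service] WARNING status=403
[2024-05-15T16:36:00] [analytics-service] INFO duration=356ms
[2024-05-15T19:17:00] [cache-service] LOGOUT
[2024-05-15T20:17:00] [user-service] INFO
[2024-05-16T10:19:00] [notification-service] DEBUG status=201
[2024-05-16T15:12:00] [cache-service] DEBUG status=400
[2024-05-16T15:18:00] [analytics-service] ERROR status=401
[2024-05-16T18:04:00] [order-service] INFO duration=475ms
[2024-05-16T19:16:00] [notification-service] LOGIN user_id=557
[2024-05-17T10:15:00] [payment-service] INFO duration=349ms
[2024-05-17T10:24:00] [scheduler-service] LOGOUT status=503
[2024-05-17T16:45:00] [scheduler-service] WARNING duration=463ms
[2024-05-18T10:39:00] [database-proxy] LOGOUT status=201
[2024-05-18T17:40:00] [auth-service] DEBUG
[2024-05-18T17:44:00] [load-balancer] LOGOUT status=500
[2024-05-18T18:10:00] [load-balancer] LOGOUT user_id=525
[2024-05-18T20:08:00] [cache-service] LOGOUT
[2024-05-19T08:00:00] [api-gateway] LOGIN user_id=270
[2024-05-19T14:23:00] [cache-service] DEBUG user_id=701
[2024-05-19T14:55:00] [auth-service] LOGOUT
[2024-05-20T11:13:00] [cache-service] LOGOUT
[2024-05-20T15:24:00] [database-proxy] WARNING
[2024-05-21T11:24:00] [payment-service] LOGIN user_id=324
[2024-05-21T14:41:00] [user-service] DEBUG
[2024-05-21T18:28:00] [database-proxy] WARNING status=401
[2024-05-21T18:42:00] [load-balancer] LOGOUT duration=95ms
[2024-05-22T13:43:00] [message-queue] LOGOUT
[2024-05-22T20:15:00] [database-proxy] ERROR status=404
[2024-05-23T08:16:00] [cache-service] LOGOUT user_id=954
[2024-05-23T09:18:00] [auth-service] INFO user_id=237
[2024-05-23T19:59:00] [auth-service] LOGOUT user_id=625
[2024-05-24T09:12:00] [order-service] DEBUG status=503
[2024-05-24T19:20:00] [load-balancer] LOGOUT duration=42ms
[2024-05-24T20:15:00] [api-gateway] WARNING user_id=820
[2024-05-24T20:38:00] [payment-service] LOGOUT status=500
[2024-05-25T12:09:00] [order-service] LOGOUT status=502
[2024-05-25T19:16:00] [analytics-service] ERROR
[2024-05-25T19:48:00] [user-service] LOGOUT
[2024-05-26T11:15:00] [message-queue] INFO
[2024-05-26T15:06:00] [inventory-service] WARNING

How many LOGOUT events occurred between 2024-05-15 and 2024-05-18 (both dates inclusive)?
6

To filter by date range:

1. Date range: 2024-05-15 through 2024-05-18, both dates inclusive
2. Filter for LOGOUT events whose date falls in this range
3. Count matching events: 6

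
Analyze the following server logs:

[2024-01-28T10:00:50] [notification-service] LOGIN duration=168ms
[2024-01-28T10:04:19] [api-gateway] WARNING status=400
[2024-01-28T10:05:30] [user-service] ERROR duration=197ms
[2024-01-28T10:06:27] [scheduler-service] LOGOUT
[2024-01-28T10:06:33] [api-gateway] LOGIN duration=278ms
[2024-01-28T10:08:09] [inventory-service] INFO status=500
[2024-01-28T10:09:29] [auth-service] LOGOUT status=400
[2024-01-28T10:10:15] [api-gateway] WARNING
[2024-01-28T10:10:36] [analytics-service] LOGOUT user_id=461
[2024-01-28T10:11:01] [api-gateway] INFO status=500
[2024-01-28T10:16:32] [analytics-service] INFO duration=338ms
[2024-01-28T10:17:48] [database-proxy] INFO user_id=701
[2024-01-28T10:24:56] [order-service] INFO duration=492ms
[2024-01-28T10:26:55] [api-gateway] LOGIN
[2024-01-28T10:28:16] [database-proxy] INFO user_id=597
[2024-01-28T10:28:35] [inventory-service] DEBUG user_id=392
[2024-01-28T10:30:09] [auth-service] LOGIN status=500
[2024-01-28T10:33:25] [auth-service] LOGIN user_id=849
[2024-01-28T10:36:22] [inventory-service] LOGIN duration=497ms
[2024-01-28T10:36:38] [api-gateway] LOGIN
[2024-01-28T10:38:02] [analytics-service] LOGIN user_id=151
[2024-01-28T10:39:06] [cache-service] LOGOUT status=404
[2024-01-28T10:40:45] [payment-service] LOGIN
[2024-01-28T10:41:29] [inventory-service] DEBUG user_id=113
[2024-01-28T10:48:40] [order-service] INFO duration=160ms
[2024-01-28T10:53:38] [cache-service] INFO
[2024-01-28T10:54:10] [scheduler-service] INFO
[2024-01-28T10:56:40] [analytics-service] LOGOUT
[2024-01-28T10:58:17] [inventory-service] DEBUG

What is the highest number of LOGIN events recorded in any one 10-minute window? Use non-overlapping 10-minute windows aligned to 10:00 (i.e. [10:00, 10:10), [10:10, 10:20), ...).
5

To find the burst window:

1. Divide the log period into non-overlapping 10-minute windows starting at 10:00
2. Count LOGIN events in each window
3. Find the window with maximum count
4. Maximum events in a window: 5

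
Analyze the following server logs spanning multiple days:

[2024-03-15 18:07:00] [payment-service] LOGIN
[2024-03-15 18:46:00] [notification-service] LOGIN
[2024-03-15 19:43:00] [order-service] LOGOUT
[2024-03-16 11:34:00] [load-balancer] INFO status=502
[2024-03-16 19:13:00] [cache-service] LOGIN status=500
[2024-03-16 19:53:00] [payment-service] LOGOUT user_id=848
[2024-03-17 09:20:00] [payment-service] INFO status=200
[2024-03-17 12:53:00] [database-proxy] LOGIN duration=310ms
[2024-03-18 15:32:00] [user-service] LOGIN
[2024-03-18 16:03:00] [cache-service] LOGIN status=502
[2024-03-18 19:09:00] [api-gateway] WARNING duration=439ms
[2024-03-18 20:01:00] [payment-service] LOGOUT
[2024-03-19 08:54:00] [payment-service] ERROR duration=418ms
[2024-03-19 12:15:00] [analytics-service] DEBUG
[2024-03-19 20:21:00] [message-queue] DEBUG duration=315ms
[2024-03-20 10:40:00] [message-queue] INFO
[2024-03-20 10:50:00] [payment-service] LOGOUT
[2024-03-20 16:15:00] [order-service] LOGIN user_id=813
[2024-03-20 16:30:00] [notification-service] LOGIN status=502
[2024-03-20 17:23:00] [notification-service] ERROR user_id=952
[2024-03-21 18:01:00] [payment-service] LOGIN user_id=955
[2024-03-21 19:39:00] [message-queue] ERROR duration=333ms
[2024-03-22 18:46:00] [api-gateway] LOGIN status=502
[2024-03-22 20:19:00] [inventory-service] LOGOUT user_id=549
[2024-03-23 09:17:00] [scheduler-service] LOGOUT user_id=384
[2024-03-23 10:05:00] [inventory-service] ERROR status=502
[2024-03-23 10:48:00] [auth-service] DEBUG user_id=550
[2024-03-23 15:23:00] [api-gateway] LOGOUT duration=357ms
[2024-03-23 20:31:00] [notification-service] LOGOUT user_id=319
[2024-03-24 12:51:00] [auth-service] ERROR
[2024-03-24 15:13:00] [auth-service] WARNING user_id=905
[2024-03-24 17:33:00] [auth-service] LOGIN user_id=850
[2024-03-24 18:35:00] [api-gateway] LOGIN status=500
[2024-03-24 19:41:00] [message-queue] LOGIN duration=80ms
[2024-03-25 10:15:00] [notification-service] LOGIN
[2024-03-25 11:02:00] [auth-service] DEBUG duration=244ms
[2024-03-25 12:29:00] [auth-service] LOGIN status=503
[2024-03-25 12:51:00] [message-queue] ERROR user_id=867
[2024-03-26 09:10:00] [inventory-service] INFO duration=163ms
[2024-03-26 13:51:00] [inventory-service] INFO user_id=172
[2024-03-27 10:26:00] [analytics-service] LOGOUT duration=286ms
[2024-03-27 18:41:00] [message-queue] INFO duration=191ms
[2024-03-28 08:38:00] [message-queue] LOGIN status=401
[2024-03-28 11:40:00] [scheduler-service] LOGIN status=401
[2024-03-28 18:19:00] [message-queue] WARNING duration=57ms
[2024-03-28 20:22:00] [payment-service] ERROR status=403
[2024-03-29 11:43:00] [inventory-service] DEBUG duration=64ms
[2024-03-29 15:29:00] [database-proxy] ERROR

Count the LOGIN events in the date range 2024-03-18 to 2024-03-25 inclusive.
11

To filter by date range:

1. Date range: 2024-03-18 through 2024-03-25, both dates inclusive
2. Filter for LOGIN events whose date falls in this range
3. Count matching events: 11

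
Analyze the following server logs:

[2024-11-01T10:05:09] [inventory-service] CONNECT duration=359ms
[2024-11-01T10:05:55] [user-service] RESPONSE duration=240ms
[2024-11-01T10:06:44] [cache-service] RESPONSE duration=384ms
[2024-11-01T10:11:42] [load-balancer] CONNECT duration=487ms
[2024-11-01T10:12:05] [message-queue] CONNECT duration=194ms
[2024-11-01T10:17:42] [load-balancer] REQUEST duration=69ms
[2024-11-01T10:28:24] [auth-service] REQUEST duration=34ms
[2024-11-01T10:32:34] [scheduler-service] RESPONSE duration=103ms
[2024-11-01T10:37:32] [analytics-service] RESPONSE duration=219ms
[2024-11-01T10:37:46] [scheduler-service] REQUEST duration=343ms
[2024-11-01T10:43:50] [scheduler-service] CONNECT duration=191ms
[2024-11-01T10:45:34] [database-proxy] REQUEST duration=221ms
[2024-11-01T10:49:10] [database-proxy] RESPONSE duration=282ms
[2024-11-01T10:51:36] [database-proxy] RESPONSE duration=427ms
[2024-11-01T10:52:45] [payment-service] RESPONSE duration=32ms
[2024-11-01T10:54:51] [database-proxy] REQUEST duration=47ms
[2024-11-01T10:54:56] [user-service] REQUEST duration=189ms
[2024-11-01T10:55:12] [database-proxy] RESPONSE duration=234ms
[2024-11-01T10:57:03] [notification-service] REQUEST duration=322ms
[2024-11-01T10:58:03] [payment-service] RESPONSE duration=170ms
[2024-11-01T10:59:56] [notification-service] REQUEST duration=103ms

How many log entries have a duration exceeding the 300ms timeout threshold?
6

To count timeouts:

1. Threshold: 300ms
2. Extract duration from each log entry
3. Count entries where duration > 300
4. Timeout count: 6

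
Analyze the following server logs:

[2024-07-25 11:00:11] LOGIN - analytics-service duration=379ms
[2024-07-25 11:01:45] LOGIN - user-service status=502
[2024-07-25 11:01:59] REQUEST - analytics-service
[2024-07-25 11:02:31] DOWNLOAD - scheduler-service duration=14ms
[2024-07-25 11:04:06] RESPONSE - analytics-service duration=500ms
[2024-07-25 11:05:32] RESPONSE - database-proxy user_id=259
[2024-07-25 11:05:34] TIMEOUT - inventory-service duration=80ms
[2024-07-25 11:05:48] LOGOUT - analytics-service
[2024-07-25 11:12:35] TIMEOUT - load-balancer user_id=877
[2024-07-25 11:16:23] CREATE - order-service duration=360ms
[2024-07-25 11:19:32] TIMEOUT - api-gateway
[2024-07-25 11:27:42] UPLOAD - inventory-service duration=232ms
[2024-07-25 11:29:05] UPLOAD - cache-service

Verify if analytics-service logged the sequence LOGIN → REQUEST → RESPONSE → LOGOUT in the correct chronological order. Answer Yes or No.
Yes

To verify sequence order:

1. Find all events in sequence LOGIN → REQUEST → RESPONSE → LOGOUT for analytics-service
2. Extract their timestamps
3. Check if timestamps are in ascending order
4. Result: Yes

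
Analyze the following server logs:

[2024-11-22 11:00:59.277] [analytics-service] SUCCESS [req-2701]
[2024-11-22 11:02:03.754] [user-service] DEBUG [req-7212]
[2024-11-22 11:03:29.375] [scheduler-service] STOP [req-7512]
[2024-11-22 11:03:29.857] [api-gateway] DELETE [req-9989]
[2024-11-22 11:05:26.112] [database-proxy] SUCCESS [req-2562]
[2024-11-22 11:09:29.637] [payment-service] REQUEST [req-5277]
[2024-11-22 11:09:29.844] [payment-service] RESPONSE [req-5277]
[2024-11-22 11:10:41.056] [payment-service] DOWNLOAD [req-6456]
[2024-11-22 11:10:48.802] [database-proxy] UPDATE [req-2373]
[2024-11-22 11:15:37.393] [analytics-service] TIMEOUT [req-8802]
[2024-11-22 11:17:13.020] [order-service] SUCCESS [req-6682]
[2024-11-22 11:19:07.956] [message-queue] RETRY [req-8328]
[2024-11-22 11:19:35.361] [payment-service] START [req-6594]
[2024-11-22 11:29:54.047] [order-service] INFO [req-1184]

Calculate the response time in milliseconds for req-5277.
207

To calculate latency:

1. Find REQUEST with id req-5277: 2024-11-22 11:09:29.637
2. Find RESPONSE with id req-5277: 2024-11-22 11:09:29.844
3. Latency: 2024-11-22 11:09:29.844 - 2024-11-22 11:09:29.637 = 207ms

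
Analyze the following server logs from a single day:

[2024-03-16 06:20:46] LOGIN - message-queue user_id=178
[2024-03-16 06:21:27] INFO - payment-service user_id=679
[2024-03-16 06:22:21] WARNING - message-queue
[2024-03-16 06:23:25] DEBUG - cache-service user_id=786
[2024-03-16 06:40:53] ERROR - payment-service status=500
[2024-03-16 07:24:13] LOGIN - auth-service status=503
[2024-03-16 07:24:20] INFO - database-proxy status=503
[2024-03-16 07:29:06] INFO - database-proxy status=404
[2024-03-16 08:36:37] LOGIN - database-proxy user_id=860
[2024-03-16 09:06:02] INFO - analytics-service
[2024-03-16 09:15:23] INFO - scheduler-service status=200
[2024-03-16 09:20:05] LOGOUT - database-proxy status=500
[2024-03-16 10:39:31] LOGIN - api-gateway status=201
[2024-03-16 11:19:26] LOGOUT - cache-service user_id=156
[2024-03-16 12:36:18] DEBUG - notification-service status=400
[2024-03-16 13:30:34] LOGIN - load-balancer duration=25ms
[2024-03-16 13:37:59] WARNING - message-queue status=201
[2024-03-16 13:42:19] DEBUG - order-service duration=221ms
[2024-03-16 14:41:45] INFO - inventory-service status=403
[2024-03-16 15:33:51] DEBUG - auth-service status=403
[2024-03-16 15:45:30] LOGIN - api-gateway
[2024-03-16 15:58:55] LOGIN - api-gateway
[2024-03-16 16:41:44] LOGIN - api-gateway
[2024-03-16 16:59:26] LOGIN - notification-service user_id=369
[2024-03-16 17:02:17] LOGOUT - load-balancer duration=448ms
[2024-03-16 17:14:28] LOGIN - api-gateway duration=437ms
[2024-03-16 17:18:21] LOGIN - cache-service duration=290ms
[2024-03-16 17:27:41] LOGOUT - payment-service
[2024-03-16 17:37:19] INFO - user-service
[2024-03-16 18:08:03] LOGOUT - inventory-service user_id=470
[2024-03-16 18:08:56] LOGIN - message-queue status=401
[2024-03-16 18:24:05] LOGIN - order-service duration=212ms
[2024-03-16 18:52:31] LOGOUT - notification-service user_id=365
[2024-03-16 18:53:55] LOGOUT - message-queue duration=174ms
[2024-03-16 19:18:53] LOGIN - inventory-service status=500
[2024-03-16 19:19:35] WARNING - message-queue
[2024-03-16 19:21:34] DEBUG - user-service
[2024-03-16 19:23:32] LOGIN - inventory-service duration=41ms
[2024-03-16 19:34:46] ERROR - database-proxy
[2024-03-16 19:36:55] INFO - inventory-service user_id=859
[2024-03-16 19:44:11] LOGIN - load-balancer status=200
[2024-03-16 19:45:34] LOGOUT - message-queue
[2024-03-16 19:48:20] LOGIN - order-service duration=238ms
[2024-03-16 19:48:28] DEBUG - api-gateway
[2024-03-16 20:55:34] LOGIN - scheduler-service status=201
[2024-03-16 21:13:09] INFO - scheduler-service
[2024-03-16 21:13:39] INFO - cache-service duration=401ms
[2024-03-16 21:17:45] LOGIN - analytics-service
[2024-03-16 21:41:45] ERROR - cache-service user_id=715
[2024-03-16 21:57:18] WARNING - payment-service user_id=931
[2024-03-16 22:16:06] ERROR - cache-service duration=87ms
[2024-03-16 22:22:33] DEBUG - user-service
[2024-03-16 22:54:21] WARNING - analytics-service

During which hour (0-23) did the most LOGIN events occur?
19

To find the peak hour:

1. Group all LOGIN events by hour
2. Count events in each hour
3. Find hour with maximum count
4. Peak hour: 19 (with 4 events)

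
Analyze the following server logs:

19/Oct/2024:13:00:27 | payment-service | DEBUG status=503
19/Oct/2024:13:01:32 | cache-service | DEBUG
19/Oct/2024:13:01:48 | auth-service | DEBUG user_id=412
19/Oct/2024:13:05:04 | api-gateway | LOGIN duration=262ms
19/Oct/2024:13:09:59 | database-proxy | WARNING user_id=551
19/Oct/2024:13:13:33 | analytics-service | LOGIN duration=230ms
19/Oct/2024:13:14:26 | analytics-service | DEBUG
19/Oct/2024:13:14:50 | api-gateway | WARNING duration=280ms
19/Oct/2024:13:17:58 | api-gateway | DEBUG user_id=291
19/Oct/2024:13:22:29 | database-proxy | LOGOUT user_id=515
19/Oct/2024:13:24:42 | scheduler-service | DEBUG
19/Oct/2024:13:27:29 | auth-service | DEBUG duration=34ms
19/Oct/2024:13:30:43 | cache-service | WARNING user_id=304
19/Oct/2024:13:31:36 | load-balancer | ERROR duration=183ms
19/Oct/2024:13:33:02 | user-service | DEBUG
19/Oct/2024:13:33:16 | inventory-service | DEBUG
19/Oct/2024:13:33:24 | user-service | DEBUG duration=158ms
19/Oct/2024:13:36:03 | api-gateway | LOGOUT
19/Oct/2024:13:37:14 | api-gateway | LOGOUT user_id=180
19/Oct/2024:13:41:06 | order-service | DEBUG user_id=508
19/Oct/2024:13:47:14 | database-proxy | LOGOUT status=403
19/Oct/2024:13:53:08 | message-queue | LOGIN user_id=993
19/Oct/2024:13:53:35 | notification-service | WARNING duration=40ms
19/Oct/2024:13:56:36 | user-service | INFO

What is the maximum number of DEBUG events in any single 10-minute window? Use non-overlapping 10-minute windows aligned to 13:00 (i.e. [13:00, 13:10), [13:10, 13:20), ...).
3

To find the burst window:

1. Divide the log period into non-overlapping 10-minute windows starting at 13:00
2. Count DEBUG events in each window
3. Find the window with maximum count
4. Maximum events in a window: 3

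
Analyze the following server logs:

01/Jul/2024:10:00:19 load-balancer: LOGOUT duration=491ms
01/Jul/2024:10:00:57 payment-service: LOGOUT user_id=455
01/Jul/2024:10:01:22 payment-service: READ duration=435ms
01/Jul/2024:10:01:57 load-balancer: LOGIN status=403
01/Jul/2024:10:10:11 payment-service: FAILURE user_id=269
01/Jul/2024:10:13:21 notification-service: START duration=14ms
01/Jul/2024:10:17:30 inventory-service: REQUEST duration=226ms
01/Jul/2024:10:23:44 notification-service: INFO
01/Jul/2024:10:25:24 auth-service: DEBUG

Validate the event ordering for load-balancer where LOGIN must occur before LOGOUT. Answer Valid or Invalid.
Invalid

To validate ordering:

1. Required order: LOGIN → LOGOUT
2. Rule: LOGIN must occur before LOGOUT
3. Check actual order of events for load-balancer
4. Result: Invalid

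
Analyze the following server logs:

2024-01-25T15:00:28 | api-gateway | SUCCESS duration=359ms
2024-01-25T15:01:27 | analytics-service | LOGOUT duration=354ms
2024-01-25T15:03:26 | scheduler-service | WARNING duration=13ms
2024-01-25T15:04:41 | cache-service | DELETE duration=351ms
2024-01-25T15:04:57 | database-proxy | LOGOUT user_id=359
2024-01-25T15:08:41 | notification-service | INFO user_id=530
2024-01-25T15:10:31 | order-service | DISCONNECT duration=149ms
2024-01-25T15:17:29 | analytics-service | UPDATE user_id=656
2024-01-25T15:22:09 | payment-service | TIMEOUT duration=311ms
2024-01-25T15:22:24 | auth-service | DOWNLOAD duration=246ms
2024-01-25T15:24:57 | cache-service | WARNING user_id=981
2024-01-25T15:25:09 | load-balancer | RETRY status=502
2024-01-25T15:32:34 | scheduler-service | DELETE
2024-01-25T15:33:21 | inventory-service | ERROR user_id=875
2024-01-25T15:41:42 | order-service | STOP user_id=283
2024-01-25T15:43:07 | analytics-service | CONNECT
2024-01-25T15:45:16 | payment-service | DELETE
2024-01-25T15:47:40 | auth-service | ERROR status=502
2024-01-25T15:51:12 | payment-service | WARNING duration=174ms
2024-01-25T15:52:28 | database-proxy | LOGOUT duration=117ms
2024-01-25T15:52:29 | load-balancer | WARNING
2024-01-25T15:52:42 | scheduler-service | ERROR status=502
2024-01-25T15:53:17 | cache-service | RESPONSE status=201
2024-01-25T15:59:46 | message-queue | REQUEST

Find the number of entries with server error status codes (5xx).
3

To find matching entries:

1. Pattern to match: server error status codes (5xx)
2. Scan each log entry for the pattern
3. Count matches: 3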